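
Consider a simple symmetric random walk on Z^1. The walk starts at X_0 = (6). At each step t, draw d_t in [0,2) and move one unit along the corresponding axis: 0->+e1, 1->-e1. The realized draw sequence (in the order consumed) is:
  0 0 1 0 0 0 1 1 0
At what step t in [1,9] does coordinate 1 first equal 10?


6

t=0: X=(6), d=0 → +e1, X_1=(7)
t=1: X=(7), d=0 → +e1, X_2=(8)
t=2: X=(8), d=1 → -e1, X_3=(7)
t=3: X=(7), d=0 → +e1, X_4=(8)
t=4: X=(8), d=0 → +e1, X_5=(9)
t=5: X=(9), d=0 → +e1, X_6=(10)
t=6: X=(10), d=1 → -e1, X_7=(9)
t=7: X=(9), d=1 → -e1, X_8=(8)
t=8: X=(8), d=0 → +e1, X_9=(9)


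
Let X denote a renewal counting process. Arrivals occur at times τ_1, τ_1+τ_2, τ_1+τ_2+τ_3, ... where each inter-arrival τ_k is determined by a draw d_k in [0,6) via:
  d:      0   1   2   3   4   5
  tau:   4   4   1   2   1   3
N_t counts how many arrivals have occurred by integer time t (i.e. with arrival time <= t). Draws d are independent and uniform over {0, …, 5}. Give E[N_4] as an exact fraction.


Inter-arrival values over d=0..5: [4, 4, 1, 2, 1, 3]
Each d has probability 1/6, so the pmf of τ is: f(1) = 1/3, f(2) = 1/6, f(3) = 1/6, f(4) = 1/3
Renewal equation for m(n) = E[N_n]: condition on τ_1 = k (if k <= n, one arrival plus a fresh copy on the remaining n−k steps): m(n) = F(n) + Σ_{k<=n} f(k)·m(n−k), where F(n) = P(τ <= n) and m(0) = 0
m(1) = F(1) = 1/3
m(2) = F(2) + f(1)·m(1) = 1/2 + 1/3·1/3 = 11/18
m(3) = F(3) + f(1)·m(2) + f(2)·m(1) = 2/3 + 1/3·11/18 + 1/6·1/3 = 25/27
m(4) = F(4) + f(1)·m(3) + f(2)·m(2) + f(3)·m(1) = 1 + 1/3·25/27 + 1/6·11/18 + 1/6·1/3 = 475/324
E[N_4] = m(4) = 475/324

475/324


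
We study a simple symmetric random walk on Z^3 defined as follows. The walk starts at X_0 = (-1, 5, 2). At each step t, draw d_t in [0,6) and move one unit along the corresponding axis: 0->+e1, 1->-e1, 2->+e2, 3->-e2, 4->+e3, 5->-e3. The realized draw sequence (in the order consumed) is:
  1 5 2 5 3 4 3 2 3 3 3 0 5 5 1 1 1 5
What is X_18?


t=0: X=(-1, 5, 2), d=1 → -e1, X_1=(-2, 5, 2)
t=1: X=(-2, 5, 2), d=5 → -e3, X_2=(-2, 5, 1)
t=2: X=(-2, 5, 1), d=2 → +e2, X_3=(-2, 6, 1)
t=3: X=(-2, 6, 1), d=5 → -e3, X_4=(-2, 6, 0)
t=4: X=(-2, 6, 0), d=3 → -e2, X_5=(-2, 5, 0)
t=5: X=(-2, 5, 0), d=4 → +e3, X_6=(-2, 5, 1)
t=6: X=(-2, 5, 1), d=3 → -e2, X_7=(-2, 4, 1)
t=7: X=(-2, 4, 1), d=2 → +e2, X_8=(-2, 5, 1)
t=8: X=(-2, 5, 1), d=3 → -e2, X_9=(-2, 4, 1)
t=9: X=(-2, 4, 1), d=3 → -e2, X_10=(-2, 3, 1)
t=10: X=(-2, 3, 1), d=3 → -e2, X_11=(-2, 2, 1)
t=11: X=(-2, 2, 1), d=0 → +e1, X_12=(-1, 2, 1)
t=12: X=(-1, 2, 1), d=5 → -e3, X_13=(-1, 2, 0)
t=13: X=(-1, 2, 0), d=5 → -e3, X_14=(-1, 2, -1)
t=14: X=(-1, 2, -1), d=1 → -e1, X_15=(-2, 2, -1)
t=15: X=(-2, 2, -1), d=1 → -e1, X_16=(-3, 2, -1)
t=16: X=(-3, 2, -1), d=1 → -e1, X_17=(-4, 2, -1)
t=17: X=(-4, 2, -1), d=5 → -e3, X_18=(-4, 2, -2)

(-4, 2, -2)


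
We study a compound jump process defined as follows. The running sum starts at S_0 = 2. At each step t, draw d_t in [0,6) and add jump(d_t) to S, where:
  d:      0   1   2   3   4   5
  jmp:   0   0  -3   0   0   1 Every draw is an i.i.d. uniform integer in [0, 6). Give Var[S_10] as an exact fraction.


140/9

Outcome values over d=0..5: [0, 0, -3, 0, 0, 1]
Σy = -2, Σy² = 10, M = 6
μ = -2/6 = -1/3,  σ² = 10/6 − (-1/3)² = 14/9
Independent increments: Var[S_10] = 10·σ² = 10·(14/9) = 140/9


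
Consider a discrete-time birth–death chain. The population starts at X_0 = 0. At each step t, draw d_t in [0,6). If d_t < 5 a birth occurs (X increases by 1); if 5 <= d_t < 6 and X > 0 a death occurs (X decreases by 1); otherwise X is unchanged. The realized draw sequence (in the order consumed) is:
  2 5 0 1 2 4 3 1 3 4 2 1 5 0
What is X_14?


10

t=0: X=0, d=2 → birth, X_1=1
t=1: X=1, d=5 → death, X_2=0
t=2: X=0, d=0 → birth, X_3=1
t=3: X=1, d=1 → birth, X_4=2
t=4: X=2, d=2 → birth, X_5=3
t=5: X=3, d=4 → birth, X_6=4
t=6: X=4, d=3 → birth, X_7=5
t=7: X=5, d=1 → birth, X_8=6
t=8: X=6, d=3 → birth, X_9=7
t=9: X=7, d=4 → birth, X_10=8
t=10: X=8, d=2 → birth, X_11=9
t=11: X=9, d=1 → birth, X_12=10
t=12: X=10, d=5 → death, X_13=9
t=13: X=9, d=0 → birth, X_14=10


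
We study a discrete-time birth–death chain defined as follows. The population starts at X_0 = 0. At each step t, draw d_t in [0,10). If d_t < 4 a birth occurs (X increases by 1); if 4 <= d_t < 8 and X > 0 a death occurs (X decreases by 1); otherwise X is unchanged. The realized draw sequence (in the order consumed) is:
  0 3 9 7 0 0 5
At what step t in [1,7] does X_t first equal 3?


t=0: X=0, d=0 → birth, X_1=1
t=1: X=1, d=3 → birth, X_2=2
t=2: X=2, d=9 → hold, X_3=2
t=3: X=2, d=7 → death, X_4=1
t=4: X=1, d=0 → birth, X_5=2
t=5: X=2, d=0 → birth, X_6=3
t=6: X=3, d=5 → death, X_7=2

6


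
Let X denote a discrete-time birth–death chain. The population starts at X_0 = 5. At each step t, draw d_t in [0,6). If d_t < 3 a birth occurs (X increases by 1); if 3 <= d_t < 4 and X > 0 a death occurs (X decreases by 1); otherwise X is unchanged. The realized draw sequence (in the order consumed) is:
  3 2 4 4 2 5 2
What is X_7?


7

t=0: X=5, d=3 → death, X_1=4
t=1: X=4, d=2 → birth, X_2=5
t=2: X=5, d=4 → hold, X_3=5
t=3: X=5, d=4 → hold, X_4=5
t=4: X=5, d=2 → birth, X_5=6
t=5: X=6, d=5 → hold, X_6=6
t=6: X=6, d=2 → birth, X_7=7


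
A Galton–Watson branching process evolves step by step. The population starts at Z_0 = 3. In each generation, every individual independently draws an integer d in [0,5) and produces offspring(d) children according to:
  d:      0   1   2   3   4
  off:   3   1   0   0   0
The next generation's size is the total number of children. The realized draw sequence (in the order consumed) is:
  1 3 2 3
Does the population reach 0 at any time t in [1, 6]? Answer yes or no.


yes

gen 0: Z_0=3, draws=[1, 3, 2], offspring=[1, 0, 0], Z_1=1
gen 1: Z_1=1, draws=[3], offspring=[0], Z_2=0
gen 2: Z_2=0, draws=[], offspring=[], Z_3=0
gen 3: Z_3=0, draws=[], offspring=[], Z_4=0
gen 4: Z_4=0, draws=[], offspring=[], Z_5=0
gen 5: Z_5=0, draws=[], offspring=[], Z_6=0


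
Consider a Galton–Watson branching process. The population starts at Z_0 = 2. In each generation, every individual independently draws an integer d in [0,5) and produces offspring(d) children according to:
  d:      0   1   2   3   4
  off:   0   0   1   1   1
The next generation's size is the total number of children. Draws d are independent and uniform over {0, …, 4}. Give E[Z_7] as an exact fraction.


4374/78125

Outcome values over d=0..4: [0, 0, 1, 1, 1]
Σy = 3, Σy² = 3, M = 5
μ = 3/5 = 3/5,  σ² = 3/5 − (3/5)² = 6/25
E[Z_0] = 2
E[Z_1] = 3/5·E[Z_0] = 6/5
E[Z_2] = 3/5·E[Z_1] = 18/25
E[Z_3] = 3/5·E[Z_2] = 54/125
E[Z_4] = 3/5·E[Z_3] = 162/625
E[Z_5] = 3/5·E[Z_4] = 486/3125
E[Z_6] = 3/5·E[Z_5] = 1458/15625
E[Z_7] = 3/5·E[Z_6] = 4374/78125


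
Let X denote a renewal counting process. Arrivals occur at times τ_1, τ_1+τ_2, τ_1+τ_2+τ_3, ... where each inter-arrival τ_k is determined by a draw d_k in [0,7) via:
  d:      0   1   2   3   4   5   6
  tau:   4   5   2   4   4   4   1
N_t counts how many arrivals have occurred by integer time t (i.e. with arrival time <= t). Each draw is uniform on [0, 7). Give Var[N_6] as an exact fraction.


5356633904/13841287201

Inter-arrival values over d=0..6: [4, 5, 2, 4, 4, 4, 1]
Each d has probability 1/7, so the pmf of τ is: f(1) = 1/7, f(2) = 1/7, f(4) = 4/7, f(5) = 1/7
Let p_n(j) = P(N_n = j), with p_0 = [1]. Condition on τ_1: p_n(0) = P(τ > n), and for j >= 1, p_n(j) = Σ_{k<=n} f(k)·p_{n−k}(j−1)
p_1 = [6/7, 1/7]  (j = 0..1)
p_2 = [5/7, 13/49, 1/49]  (j = 0..2)
p_3 = [5/7, 11/49, 20/343, 1/343]  (j = 0..3)
p_4 = [1/7, 38/49, 24/343, 27/2401, 1/2401]  (j = 0..4)
p_5 = [0, 37/49, 11/49, 44/2401, 34/16807, 1/16807]  (j = 0..5)
p_6 = [0, 27/49, 134/343, 129/2401, 71/16807, 41/117649, 1/117649]  (j = 0..6)
E[N_6] = Σ j·p_6(j) = 177913/117649;  E[N_6²] = Σ j²·p_6(j) = 314577/117649
Var[N_6] = 314577/117649 − (177913/117649)² = 5356633904/13841287201


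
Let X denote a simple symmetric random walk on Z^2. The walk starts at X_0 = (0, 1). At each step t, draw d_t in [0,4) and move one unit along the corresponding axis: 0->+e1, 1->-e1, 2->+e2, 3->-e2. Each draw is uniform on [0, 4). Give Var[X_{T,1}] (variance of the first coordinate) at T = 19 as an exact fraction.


Outcome values over d=0..3: [1, -1, 0, 0]
Σy = 0, Σy² = 2, M = 4
μ = 0/4 = 0,  σ² = 2/4 − (0)² = 1/2
Independent increments: Var[X_19] = 19·σ² = 19·(1/2) = 19/2

19/2


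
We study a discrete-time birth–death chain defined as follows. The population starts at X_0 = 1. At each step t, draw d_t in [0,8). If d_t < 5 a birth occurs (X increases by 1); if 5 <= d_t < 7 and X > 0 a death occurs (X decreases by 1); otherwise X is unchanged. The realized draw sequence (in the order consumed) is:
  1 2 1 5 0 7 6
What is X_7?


3

t=0: X=1, d=1 → birth, X_1=2
t=1: X=2, d=2 → birth, X_2=3
t=2: X=3, d=1 → birth, X_3=4
t=3: X=4, d=5 → death, X_4=3
t=4: X=3, d=0 → birth, X_5=4
t=5: X=4, d=7 → hold, X_6=4
t=6: X=4, d=6 → death, X_7=3


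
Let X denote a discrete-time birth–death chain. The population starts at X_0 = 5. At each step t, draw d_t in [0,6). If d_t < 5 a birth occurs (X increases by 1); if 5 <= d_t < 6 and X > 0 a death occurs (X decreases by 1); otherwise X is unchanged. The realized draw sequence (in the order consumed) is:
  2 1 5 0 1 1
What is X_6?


9

t=0: X=5, d=2 → birth, X_1=6
t=1: X=6, d=1 → birth, X_2=7
t=2: X=7, d=5 → death, X_3=6
t=3: X=6, d=0 → birth, X_4=7
t=4: X=7, d=1 → birth, X_5=8
t=5: X=8, d=1 → birth, X_6=9


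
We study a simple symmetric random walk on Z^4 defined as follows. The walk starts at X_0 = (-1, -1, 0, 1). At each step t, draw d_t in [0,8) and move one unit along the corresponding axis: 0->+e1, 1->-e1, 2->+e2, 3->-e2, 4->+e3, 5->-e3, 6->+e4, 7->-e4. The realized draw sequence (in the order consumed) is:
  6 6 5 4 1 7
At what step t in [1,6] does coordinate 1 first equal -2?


5

t=0: X=(-1, -1, 0, 1), d=6 → +e4, X_1=(-1, -1, 0, 2)
t=1: X=(-1, -1, 0, 2), d=6 → +e4, X_2=(-1, -1, 0, 3)
t=2: X=(-1, -1, 0, 3), d=5 → -e3, X_3=(-1, -1, -1, 3)
t=3: X=(-1, -1, -1, 3), d=4 → +e3, X_4=(-1, -1, 0, 3)
t=4: X=(-1, -1, 0, 3), d=1 → -e1, X_5=(-2, -1, 0, 3)
t=5: X=(-2, -1, 0, 3), d=7 → -e4, X_6=(-2, -1, 0, 2)


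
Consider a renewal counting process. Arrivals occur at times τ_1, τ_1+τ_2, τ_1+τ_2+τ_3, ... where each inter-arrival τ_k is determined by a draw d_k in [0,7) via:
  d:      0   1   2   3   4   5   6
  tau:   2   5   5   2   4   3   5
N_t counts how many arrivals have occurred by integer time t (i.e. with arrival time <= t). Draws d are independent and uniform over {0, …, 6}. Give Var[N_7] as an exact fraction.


41726/117649

Inter-arrival values over d=0..6: [2, 5, 5, 2, 4, 3, 5]
Each d has probability 1/7, so the pmf of τ is: f(2) = 2/7, f(3) = 1/7, f(4) = 1/7, f(5) = 3/7
Let p_n(j) = P(N_n = j), with p_0 = [1]. Condition on τ_1: p_n(0) = P(τ > n), and for j >= 1, p_n(j) = Σ_{k<=n} f(k)·p_{n−k}(j−1)
p_1 = [1]  (j = 0)
p_2 = [5/7, 2/7]  (j = 0..1)
p_3 = [4/7, 3/7]  (j = 0..1)
p_4 = [3/7, 24/49, 4/49]  (j = 0..2)
p_5 = [0, 41/49, 8/49]  (j = 0..2)
p_6 = [0, 36/49, 83/343, 8/343]  (j = 0..3)
p_7 = [0, 22/49, 169/343, 20/343]  (j = 0..3)
E[N_7] = Σ j·p_7(j) = 552/343;  E[N_7²] = Σ j²·p_7(j) = 1010/343
Var[N_7] = 1010/343 − (552/343)² = 41726/117649


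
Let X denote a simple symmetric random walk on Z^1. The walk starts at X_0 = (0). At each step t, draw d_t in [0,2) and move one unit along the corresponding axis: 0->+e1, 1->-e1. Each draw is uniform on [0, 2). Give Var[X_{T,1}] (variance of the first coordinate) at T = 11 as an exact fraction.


11

Outcome values over d=0..1: [1, -1]
Σy = 0, Σy² = 2, M = 2
μ = 0/2 = 0,  σ² = 2/2 − (0)² = 1
Independent increments: Var[X_11] = 11·σ² = 11·(1) = 11


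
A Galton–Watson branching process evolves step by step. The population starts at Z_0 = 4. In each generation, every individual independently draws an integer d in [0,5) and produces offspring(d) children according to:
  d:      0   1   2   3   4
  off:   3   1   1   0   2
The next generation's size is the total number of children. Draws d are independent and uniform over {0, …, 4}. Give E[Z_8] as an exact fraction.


23059204/390625

Outcome values over d=0..4: [3, 1, 1, 0, 2]
Σy = 7, Σy² = 15, M = 5
μ = 7/5 = 7/5,  σ² = 15/5 − (7/5)² = 26/25
E[Z_0] = 4
E[Z_1] = 7/5·E[Z_0] = 28/5
E[Z_2] = 7/5·E[Z_1] = 196/25
E[Z_3] = 7/5·E[Z_2] = 1372/125
E[Z_4] = 7/5·E[Z_3] = 9604/625
E[Z_5] = 7/5·E[Z_4] = 67228/3125
E[Z_6] = 7/5·E[Z_5] = 470596/15625
E[Z_7] = 7/5·E[Z_6] = 3294172/78125
E[Z_8] = 7/5·E[Z_7] = 23059204/390625


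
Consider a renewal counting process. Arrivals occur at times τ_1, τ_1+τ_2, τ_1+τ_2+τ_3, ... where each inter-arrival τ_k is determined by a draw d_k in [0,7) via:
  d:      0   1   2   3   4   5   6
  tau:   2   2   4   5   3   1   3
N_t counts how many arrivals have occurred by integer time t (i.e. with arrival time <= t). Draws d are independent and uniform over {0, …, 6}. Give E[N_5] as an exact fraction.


Inter-arrival values over d=0..6: [2, 2, 4, 5, 3, 1, 3]
Each d has probability 1/7, so the pmf of τ is: f(1) = 1/7, f(2) = 2/7, f(3) = 2/7, f(4) = 1/7, f(5) = 1/7
Renewal equation for m(n) = E[N_n]: condition on τ_1 = k (if k <= n, one arrival plus a fresh copy on the remaining n−k steps): m(n) = F(n) + Σ_{k<=n} f(k)·m(n−k), where F(n) = P(τ <= n) and m(0) = 0
m(1) = F(1) = 1/7
m(2) = F(2) + f(1)·m(1) = 3/7 + 1/7·1/7 = 22/49
m(3) = F(3) + f(1)·m(2) + f(2)·m(1) = 5/7 + 1/7·22/49 + 2/7·1/7 = 281/343
m(4) = F(4) + f(1)·m(3) + f(2)·m(2) + f(3)·m(1) = 6/7 + 1/7·281/343 + 2/7·22/49 + 2/7·1/7 = 2745/2401
m(5) = F(5) + f(1)·m(4) + f(2)·m(3) + f(3)·m(2) + f(4)·m(1) = 1 + 1/7·2745/2401 + 2/7·281/343 + 2/7·22/49 + 1/7·1/7 = 25985/16807
E[N_5] = m(5) = 25985/16807

25985/16807


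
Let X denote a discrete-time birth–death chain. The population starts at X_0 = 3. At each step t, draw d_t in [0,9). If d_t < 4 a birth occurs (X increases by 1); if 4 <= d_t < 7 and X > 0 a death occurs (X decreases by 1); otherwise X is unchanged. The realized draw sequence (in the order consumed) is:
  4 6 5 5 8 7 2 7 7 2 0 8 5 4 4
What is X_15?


t=0: X=3, d=4 → death, X_1=2
t=1: X=2, d=6 → death, X_2=1
t=2: X=1, d=5 → death, X_3=0
t=3: X=0, d=5 → hold, X_4=0
t=4: X=0, d=8 → hold, X_5=0
t=5: X=0, d=7 → hold, X_6=0
t=6: X=0, d=2 → birth, X_7=1
t=7: X=1, d=7 → hold, X_8=1
t=8: X=1, d=7 → hold, X_9=1
t=9: X=1, d=2 → birth, X_10=2
t=10: X=2, d=0 → birth, X_11=3
t=11: X=3, d=8 → hold, X_12=3
t=12: X=3, d=5 → death, X_13=2
t=13: X=2, d=4 → death, X_14=1
t=14: X=1, d=4 → death, X_15=0

0


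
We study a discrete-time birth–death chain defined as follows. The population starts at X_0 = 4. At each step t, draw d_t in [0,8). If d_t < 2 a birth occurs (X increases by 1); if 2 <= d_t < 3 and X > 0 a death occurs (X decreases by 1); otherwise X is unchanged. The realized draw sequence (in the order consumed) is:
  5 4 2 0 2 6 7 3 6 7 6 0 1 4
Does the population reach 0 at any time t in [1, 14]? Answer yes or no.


no

t=0: X=4, d=5 → hold, X_1=4
t=1: X=4, d=4 → hold, X_2=4
t=2: X=4, d=2 → death, X_3=3
t=3: X=3, d=0 → birth, X_4=4
t=4: X=4, d=2 → death, X_5=3
t=5: X=3, d=6 → hold, X_6=3
t=6: X=3, d=7 → hold, X_7=3
t=7: X=3, d=3 → hold, X_8=3
t=8: X=3, d=6 → hold, X_9=3
t=9: X=3, d=7 → hold, X_10=3
t=10: X=3, d=6 → hold, X_11=3
t=11: X=3, d=0 → birth, X_12=4
t=12: X=4, d=1 → birth, X_13=5
t=13: X=5, d=4 → hold, X_14=5


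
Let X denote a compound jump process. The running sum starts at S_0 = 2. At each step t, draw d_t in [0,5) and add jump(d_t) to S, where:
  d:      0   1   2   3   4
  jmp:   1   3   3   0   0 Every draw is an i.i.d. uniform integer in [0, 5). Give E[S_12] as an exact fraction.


94/5

Outcome values over d=0..4: [1, 3, 3, 0, 0]
Σy = 7, Σy² = 19, M = 5
μ = 7/5 = 7/5,  σ² = 19/5 − (7/5)² = 46/25
E[S_12] = 2 + 12·(7/5) = 94/5


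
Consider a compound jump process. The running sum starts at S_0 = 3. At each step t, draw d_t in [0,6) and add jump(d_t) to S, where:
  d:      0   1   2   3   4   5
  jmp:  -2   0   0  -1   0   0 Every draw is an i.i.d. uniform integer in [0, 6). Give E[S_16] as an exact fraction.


Outcome values over d=0..5: [-2, 0, 0, -1, 0, 0]
Σy = -3, Σy² = 5, M = 6
μ = -3/6 = -1/2,  σ² = 5/6 − (-1/2)² = 7/12
E[S_16] = 3 + 16·(-1/2) = -5

-5


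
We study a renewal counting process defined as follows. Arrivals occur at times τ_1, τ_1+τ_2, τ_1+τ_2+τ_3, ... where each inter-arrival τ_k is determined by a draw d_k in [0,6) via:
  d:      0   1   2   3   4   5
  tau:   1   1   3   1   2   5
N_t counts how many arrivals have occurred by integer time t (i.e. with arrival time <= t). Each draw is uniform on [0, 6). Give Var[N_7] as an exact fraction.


Inter-arrival values over d=0..5: [1, 1, 3, 1, 2, 5]
Each d has probability 1/6, so the pmf of τ is: f(1) = 1/2, f(2) = 1/6, f(3) = 1/6, f(5) = 1/6
Let p_n(j) = P(N_n = j), with p_0 = [1]. Condition on τ_1: p_n(0) = P(τ > n), and for j >= 1, p_n(j) = Σ_{k<=n} f(k)·p_{n−k}(j−1)
p_1 = [1/2, 1/2]  (j = 0..1)
p_2 = [1/3, 5/12, 1/4]  (j = 0..2)
p_3 = [1/6, 5/12, 7/24, 1/8]  (j = 0..3)
p_4 = [1/6, 2/9, 13/36, 3/16, 1/16]  (j = 0..4)
p_5 = [0, 1/3, 1/4, 13/48, 11/96, 1/32]  (j = 0..5)
p_6 = [0, 5/36, 77/216, 101/432, 3/16, 13/192, 1/64]  (j = 0..6)
p_7 = [0, 1/12, 25/108, 139/432, 167/864, 71/576, 5/128, 1/128]  (j = 0..7)
E[N_7] = Σ j·p_7(j) = 1225/384;  E[N_7²] = Σ j²·p_7(j) = 41017/3456
Var[N_7] = 41017/3456 − (1225/384)² = 748301/442368

748301/442368


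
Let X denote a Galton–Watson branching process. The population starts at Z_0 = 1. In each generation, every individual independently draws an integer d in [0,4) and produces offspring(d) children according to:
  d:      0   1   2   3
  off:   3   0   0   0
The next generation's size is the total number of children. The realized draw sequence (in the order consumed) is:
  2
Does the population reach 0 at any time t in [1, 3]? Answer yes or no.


yes

gen 0: Z_0=1, draws=[2], offspring=[0], Z_1=0
gen 1: Z_1=0, draws=[], offspring=[], Z_2=0
gen 2: Z_2=0, draws=[], offspring=[], Z_3=0


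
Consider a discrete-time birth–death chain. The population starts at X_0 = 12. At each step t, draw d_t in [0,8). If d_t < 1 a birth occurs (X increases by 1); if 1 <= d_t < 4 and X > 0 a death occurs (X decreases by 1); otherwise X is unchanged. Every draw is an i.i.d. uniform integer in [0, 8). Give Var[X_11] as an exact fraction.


X can drop by at most 1 per step and X_0 = 12 > T = 11, so X_t >= 12 − t >= 1 > 0 for every t <= 11: the floor at 0 (the 'and X > 0' condition) never binds. Hence X_11 = X_0 + Σ_{t<11} Y_t with i.i.d. increments Y_t = y(d_t) ∈ {+1, −1, 0}.
Outcome values over d=0..7: [1, -1, -1, -1, 0, 0, 0, 0]
Σy = -2, Σy² = 4, M = 8
μ = -2/8 = -1/4,  σ² = 4/8 − (-1/4)² = 7/16
Independent increments: Var[X_11] = 11·σ² = 11·(7/16) = 77/16

77/16


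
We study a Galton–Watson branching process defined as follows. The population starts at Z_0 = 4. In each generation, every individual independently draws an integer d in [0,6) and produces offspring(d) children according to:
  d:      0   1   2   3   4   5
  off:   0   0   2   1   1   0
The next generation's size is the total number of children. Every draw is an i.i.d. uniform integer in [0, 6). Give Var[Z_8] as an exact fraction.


Outcome values over d=0..5: [0, 0, 2, 1, 1, 0]
Σy = 4, Σy² = 6, M = 6
μ = 4/6 = 2/3,  σ² = 6/6 − (2/3)² = 5/9
V_0 = 0, E_0 = 4
V_1 = 5/9·E_0 + (2/3)²·V_0 = 20/9;  E_1 = 8/3
V_2 = 5/9·E_1 + (2/3)²·V_1 = 200/81;  E_2 = 16/9
V_3 = 5/9·E_2 + (2/3)²·V_2 = 1520/729;  E_3 = 32/27
V_4 = 5/9·E_3 + (2/3)²·V_3 = 10400/6561;  E_4 = 64/81
V_5 = 5/9·E_4 + (2/3)²·V_4 = 67520/59049;  E_5 = 128/243
V_6 = 5/9·E_5 + (2/3)²·V_5 = 425600/531441;  E_6 = 256/729
V_7 = 5/9·E_6 + (2/3)²·V_6 = 2635520/4782969;  E_7 = 512/2187
V_8 = 5/9·E_7 + (2/3)²·V_7 = 16140800/43046721;  E_8 = 1024/6561

16140800/43046721


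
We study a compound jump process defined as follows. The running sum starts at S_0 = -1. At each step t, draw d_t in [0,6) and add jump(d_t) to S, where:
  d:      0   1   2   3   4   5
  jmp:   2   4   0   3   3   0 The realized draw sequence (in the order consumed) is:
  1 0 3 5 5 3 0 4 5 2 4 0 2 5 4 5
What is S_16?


t=0: S=-1, d=1, jump=4, S_1=3
t=1: S=3, d=0, jump=2, S_2=5
t=2: S=5, d=3, jump=3, S_3=8
t=3: S=8, d=5, jump=0, S_4=8
t=4: S=8, d=5, jump=0, S_5=8
t=5: S=8, d=3, jump=3, S_6=11
t=6: S=11, d=0, jump=2, S_7=13
t=7: S=13, d=4, jump=3, S_8=16
t=8: S=16, d=5, jump=0, S_9=16
t=9: S=16, d=2, jump=0, S_10=16
t=10: S=16, d=4, jump=3, S_11=19
t=11: S=19, d=0, jump=2, S_12=21
t=12: S=21, d=2, jump=0, S_13=21
t=13: S=21, d=5, jump=0, S_14=21
t=14: S=21, d=4, jump=3, S_15=24
t=15: S=24, d=5, jump=0, S_16=24

24


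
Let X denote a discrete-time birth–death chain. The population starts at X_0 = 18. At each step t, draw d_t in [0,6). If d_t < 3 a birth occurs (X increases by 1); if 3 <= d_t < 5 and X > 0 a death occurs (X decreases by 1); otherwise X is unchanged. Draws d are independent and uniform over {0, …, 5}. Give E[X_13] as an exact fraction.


X can drop by at most 1 per step and X_0 = 18 > T = 13, so X_t >= 18 − t >= 5 > 0 for every t <= 13: the floor at 0 (the 'and X > 0' condition) never binds. Hence X_13 = X_0 + Σ_{t<13} Y_t with i.i.d. increments Y_t = y(d_t) ∈ {+1, −1, 0}.
Outcome values over d=0..5: [1, 1, 1, -1, -1, 0]
Σy = 1, Σy² = 5, M = 6
μ = 1/6 = 1/6,  σ² = 5/6 − (1/6)² = 29/36
E[X_13] = 18 + 13·(1/6) = 121/6

121/6


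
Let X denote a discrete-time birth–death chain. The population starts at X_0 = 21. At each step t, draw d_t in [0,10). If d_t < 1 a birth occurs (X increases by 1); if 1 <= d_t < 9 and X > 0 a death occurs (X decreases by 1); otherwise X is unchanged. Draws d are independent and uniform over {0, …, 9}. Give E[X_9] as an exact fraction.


X can drop by at most 1 per step and X_0 = 21 > T = 9, so X_t >= 21 − t >= 12 > 0 for every t <= 9: the floor at 0 (the 'and X > 0' condition) never binds. Hence X_9 = X_0 + Σ_{t<9} Y_t with i.i.d. increments Y_t = y(d_t) ∈ {+1, −1, 0}.
Outcome values over d=0..9: [1, -1, -1, -1, -1, -1, -1, -1, -1, 0]
Σy = -7, Σy² = 9, M = 10
μ = -7/10 = -7/10,  σ² = 9/10 − (-7/10)² = 41/100
E[X_9] = 21 + 9·(-7/10) = 147/10

147/10


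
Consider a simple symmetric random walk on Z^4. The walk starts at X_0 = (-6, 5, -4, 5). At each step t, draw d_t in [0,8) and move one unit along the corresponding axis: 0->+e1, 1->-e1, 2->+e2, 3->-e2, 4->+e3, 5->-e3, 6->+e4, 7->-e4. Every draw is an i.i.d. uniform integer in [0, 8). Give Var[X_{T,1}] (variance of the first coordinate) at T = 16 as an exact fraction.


4

Outcome values over d=0..7: [1, -1, 0, 0, 0, 0, 0, 0]
Σy = 0, Σy² = 2, M = 8
μ = 0/8 = 0,  σ² = 2/8 − (0)² = 1/4
Independent increments: Var[X_16] = 16·σ² = 16·(1/4) = 4


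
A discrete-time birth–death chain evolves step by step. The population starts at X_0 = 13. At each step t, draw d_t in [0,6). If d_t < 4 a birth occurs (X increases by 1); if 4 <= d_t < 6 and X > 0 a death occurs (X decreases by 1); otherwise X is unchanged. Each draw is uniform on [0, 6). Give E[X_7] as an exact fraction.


X can drop by at most 1 per step and X_0 = 13 > T = 7, so X_t >= 13 − t >= 6 > 0 for every t <= 7: the floor at 0 (the 'and X > 0' condition) never binds. Hence X_7 = X_0 + Σ_{t<7} Y_t with i.i.d. increments Y_t = y(d_t) ∈ {+1, −1, 0}.
Outcome values over d=0..5: [1, 1, 1, 1, -1, -1]
Σy = 2, Σy² = 6, M = 6
μ = 2/6 = 1/3,  σ² = 6/6 − (1/3)² = 8/9
E[X_7] = 13 + 7·(1/3) = 46/3

46/3


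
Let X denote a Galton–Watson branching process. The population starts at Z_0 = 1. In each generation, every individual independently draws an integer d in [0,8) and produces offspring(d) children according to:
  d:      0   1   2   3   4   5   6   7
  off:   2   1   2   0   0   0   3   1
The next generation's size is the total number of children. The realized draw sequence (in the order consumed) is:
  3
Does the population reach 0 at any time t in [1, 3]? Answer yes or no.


yes

gen 0: Z_0=1, draws=[3], offspring=[0], Z_1=0
gen 1: Z_1=0, draws=[], offspring=[], Z_2=0
gen 2: Z_2=0, draws=[], offspring=[], Z_3=0


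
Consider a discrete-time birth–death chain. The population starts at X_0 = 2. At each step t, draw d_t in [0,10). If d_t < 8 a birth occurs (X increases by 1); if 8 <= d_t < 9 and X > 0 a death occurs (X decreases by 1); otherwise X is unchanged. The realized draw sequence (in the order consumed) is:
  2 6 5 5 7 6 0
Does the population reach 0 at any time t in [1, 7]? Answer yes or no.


t=0: X=2, d=2 → birth, X_1=3
t=1: X=3, d=6 → birth, X_2=4
t=2: X=4, d=5 → birth, X_3=5
t=3: X=5, d=5 → birth, X_4=6
t=4: X=6, d=7 → birth, X_5=7
t=5: X=7, d=6 → birth, X_6=8
t=6: X=8, d=0 → birth, X_7=9

no


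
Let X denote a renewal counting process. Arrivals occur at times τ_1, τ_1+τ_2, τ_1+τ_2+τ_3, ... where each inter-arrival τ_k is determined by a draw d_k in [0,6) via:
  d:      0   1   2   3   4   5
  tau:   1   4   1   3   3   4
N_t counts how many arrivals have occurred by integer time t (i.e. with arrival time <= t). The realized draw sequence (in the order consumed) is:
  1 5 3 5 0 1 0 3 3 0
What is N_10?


2

draw d_1=1: τ_1=4, arrival time A_1=4
draw d_2=5: τ_2=4, arrival time A_2=8
draw d_3=3: τ_3=3, arrival time A_3=11
draw d_4=5: τ_4=4, arrival time A_4=15
draw d_5=0: τ_5=1, arrival time A_5=16
draw d_6=1: τ_6=4, arrival time A_6=20
draw d_7=0: τ_7=1, arrival time A_7=21
draw d_8=3: τ_8=3, arrival time A_8=24
draw d_9=3: τ_9=3, arrival time A_9=27
draw d_10=0: τ_10=1, arrival time A_10=28
N_t over t=0..10: 0:0 1:0 2:0 3:0 4:1 5:1 6:1 7:1 8:2 9:2 10:2


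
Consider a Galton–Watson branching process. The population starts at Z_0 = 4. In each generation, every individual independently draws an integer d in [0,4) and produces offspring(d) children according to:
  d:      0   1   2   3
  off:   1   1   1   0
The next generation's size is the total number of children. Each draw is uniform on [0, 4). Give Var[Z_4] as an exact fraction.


14175/16384

Outcome values over d=0..3: [1, 1, 1, 0]
Σy = 3, Σy² = 3, M = 4
μ = 3/4 = 3/4,  σ² = 3/4 − (3/4)² = 3/16
V_0 = 0, E_0 = 4
V_1 = 3/16·E_0 + (3/4)²·V_0 = 3/4;  E_1 = 3
V_2 = 3/16·E_1 + (3/4)²·V_1 = 63/64;  E_2 = 9/4
V_3 = 3/16·E_2 + (3/4)²·V_2 = 999/1024;  E_3 = 27/16
V_4 = 3/16·E_3 + (3/4)²·V_3 = 14175/16384;  E_4 = 81/64


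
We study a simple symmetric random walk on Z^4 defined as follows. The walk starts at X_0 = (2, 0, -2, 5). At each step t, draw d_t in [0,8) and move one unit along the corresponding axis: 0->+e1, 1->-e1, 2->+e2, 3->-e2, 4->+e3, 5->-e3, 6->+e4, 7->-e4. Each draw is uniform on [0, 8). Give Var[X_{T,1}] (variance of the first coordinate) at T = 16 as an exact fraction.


Outcome values over d=0..7: [1, -1, 0, 0, 0, 0, 0, 0]
Σy = 0, Σy² = 2, M = 8
μ = 0/8 = 0,  σ² = 2/8 − (0)² = 1/4
Independent increments: Var[X_16] = 16·σ² = 16·(1/4) = 4

4


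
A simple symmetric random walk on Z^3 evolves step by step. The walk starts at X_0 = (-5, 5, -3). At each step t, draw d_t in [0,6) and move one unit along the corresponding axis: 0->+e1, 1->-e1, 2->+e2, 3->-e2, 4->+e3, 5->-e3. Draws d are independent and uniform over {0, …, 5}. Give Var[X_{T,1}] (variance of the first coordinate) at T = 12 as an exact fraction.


4

Outcome values over d=0..5: [1, -1, 0, 0, 0, 0]
Σy = 0, Σy² = 2, M = 6
μ = 0/6 = 0,  σ² = 2/6 − (0)² = 1/3
Independent increments: Var[X_12] = 12·σ² = 12·(1/3) = 4


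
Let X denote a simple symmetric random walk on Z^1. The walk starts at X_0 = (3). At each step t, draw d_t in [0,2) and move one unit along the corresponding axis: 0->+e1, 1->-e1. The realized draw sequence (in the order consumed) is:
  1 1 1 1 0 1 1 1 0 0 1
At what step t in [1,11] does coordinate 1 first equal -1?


4

t=0: X=(3), d=1 → -e1, X_1=(2)
t=1: X=(2), d=1 → -e1, X_2=(1)
t=2: X=(1), d=1 → -e1, X_3=(0)
t=3: X=(0), d=1 → -e1, X_4=(-1)
t=4: X=(-1), d=0 → +e1, X_5=(0)
t=5: X=(0), d=1 → -e1, X_6=(-1)
t=6: X=(-1), d=1 → -e1, X_7=(-2)
t=7: X=(-2), d=1 → -e1, X_8=(-3)
t=8: X=(-3), d=0 → +e1, X_9=(-2)
t=9: X=(-2), d=0 → +e1, X_10=(-1)
t=10: X=(-1), d=1 → -e1, X_11=(-2)


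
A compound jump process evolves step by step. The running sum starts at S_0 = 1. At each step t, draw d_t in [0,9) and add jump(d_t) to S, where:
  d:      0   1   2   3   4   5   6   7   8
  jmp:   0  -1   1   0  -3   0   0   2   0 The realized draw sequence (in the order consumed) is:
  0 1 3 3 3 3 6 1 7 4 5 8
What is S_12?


-2

t=0: S=1, d=0, jump=0, S_1=1
t=1: S=1, d=1, jump=-1, S_2=0
t=2: S=0, d=3, jump=0, S_3=0
t=3: S=0, d=3, jump=0, S_4=0
t=4: S=0, d=3, jump=0, S_5=0
t=5: S=0, d=3, jump=0, S_6=0
t=6: S=0, d=6, jump=0, S_7=0
t=7: S=0, d=1, jump=-1, S_8=-1
t=8: S=-1, d=7, jump=2, S_9=1
t=9: S=1, d=4, jump=-3, S_10=-2
t=10: S=-2, d=5, jump=0, S_11=-2
t=11: S=-2, d=8, jump=0, S_12=-2


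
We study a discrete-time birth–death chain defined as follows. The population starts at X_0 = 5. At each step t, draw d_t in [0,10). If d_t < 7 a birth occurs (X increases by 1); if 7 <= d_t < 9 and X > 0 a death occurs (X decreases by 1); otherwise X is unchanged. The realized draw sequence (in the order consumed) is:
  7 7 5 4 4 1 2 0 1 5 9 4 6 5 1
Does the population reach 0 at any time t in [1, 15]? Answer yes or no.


t=0: X=5, d=7 → death, X_1=4
t=1: X=4, d=7 → death, X_2=3
t=2: X=3, d=5 → birth, X_3=4
t=3: X=4, d=4 → birth, X_4=5
t=4: X=5, d=4 → birth, X_5=6
t=5: X=6, d=1 → birth, X_6=7
t=6: X=7, d=2 → birth, X_7=8
t=7: X=8, d=0 → birth, X_8=9
t=8: X=9, d=1 → birth, X_9=10
t=9: X=10, d=5 → birth, X_10=11
t=10: X=11, d=9 → hold, X_11=11
t=11: X=11, d=4 → birth, X_12=12
t=12: X=12, d=6 → birth, X_13=13
t=13: X=13, d=5 → birth, X_14=14
t=14: X=14, d=1 → birth, X_15=15

no


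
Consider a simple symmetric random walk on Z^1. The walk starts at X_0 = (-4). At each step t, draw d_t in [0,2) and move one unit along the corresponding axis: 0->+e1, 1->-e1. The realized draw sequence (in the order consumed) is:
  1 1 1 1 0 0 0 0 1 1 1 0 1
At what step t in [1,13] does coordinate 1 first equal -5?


1

t=0: X=(-4), d=1 → -e1, X_1=(-5)
t=1: X=(-5), d=1 → -e1, X_2=(-6)
t=2: X=(-6), d=1 → -e1, X_3=(-7)
t=3: X=(-7), d=1 → -e1, X_4=(-8)
t=4: X=(-8), d=0 → +e1, X_5=(-7)
t=5: X=(-7), d=0 → +e1, X_6=(-6)
t=6: X=(-6), d=0 → +e1, X_7=(-5)
t=7: X=(-5), d=0 → +e1, X_8=(-4)
t=8: X=(-4), d=1 → -e1, X_9=(-5)
t=9: X=(-5), d=1 → -e1, X_10=(-6)
t=10: X=(-6), d=1 → -e1, X_11=(-7)
t=11: X=(-7), d=0 → +e1, X_12=(-6)
t=12: X=(-6), d=1 → -e1, X_13=(-7)


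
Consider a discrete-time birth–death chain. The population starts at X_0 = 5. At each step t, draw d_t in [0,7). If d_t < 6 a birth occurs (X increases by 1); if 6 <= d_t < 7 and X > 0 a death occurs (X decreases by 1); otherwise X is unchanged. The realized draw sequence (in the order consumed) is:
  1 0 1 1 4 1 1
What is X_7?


t=0: X=5, d=1 → birth, X_1=6
t=1: X=6, d=0 → birth, X_2=7
t=2: X=7, d=1 → birth, X_3=8
t=3: X=8, d=1 → birth, X_4=9
t=4: X=9, d=4 → birth, X_5=10
t=5: X=10, d=1 → birth, X_6=11
t=6: X=11, d=1 → birth, X_7=12

12


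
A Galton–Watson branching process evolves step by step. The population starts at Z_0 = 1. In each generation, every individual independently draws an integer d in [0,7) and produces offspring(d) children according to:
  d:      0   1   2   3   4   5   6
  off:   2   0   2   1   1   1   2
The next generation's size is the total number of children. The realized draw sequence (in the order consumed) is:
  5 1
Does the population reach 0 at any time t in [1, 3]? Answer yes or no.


yes

gen 0: Z_0=1, draws=[5], offspring=[1], Z_1=1
gen 1: Z_1=1, draws=[1], offspring=[0], Z_2=0
gen 2: Z_2=0, draws=[], offspring=[], Z_3=0


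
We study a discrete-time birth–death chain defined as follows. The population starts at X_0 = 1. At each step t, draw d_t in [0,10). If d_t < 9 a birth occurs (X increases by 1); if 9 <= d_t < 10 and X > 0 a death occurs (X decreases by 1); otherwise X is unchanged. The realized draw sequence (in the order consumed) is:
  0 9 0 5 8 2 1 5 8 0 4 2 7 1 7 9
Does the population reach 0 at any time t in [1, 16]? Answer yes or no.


t=0: X=1, d=0 → birth, X_1=2
t=1: X=2, d=9 → death, X_2=1
t=2: X=1, d=0 → birth, X_3=2
t=3: X=2, d=5 → birth, X_4=3
t=4: X=3, d=8 → birth, X_5=4
t=5: X=4, d=2 → birth, X_6=5
t=6: X=5, d=1 → birth, X_7=6
t=7: X=6, d=5 → birth, X_8=7
t=8: X=7, d=8 → birth, X_9=8
t=9: X=8, d=0 → birth, X_10=9
t=10: X=9, d=4 → birth, X_11=10
t=11: X=10, d=2 → birth, X_12=11
t=12: X=11, d=7 → birth, X_13=12
t=13: X=12, d=1 → birth, X_14=13
t=14: X=13, d=7 → birth, X_15=14
t=15: X=14, d=9 → death, X_16=13

no


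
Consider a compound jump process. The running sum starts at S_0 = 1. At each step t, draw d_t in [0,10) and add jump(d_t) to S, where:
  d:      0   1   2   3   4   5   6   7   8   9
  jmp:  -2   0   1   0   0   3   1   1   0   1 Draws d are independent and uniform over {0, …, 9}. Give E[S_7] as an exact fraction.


Outcome values over d=0..9: [-2, 0, 1, 0, 0, 3, 1, 1, 0, 1]
Σy = 5, Σy² = 17, M = 10
μ = 5/10 = 1/2,  σ² = 17/10 − (1/2)² = 29/20
E[S_7] = 1 + 7·(1/2) = 9/2

9/2


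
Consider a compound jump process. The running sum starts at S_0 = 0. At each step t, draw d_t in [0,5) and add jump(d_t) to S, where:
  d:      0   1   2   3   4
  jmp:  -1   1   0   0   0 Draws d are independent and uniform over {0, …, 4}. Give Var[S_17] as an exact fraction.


34/5

Outcome values over d=0..4: [-1, 1, 0, 0, 0]
Σy = 0, Σy² = 2, M = 5
μ = 0/5 = 0,  σ² = 2/5 − (0)² = 2/5
Independent increments: Var[S_17] = 17·σ² = 17·(2/5) = 34/5


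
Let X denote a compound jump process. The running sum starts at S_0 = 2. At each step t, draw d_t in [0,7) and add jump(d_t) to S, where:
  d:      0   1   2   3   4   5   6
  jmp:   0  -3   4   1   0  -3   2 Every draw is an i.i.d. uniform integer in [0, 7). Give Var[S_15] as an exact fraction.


4080/49

Outcome values over d=0..6: [0, -3, 4, 1, 0, -3, 2]
Σy = 1, Σy² = 39, M = 7
μ = 1/7 = 1/7,  σ² = 39/7 − (1/7)² = 272/49
Independent increments: Var[S_15] = 15·σ² = 15·(272/49) = 4080/49


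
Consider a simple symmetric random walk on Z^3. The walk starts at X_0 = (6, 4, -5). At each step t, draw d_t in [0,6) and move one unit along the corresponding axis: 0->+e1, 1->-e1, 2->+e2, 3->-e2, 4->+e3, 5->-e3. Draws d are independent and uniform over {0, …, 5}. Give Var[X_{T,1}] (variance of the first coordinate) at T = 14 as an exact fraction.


14/3

Outcome values over d=0..5: [1, -1, 0, 0, 0, 0]
Σy = 0, Σy² = 2, M = 6
μ = 0/6 = 0,  σ² = 2/6 − (0)² = 1/3
Independent increments: Var[X_14] = 14·σ² = 14·(1/3) = 14/3


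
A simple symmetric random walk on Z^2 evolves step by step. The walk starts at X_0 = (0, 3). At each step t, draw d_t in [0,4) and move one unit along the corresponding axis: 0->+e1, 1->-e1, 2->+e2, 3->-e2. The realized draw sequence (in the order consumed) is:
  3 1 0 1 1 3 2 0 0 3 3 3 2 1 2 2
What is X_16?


t=0: X=(0, 3), d=3 → -e2, X_1=(0, 2)
t=1: X=(0, 2), d=1 → -e1, X_2=(-1, 2)
t=2: X=(-1, 2), d=0 → +e1, X_3=(0, 2)
t=3: X=(0, 2), d=1 → -e1, X_4=(-1, 2)
t=4: X=(-1, 2), d=1 → -e1, X_5=(-2, 2)
t=5: X=(-2, 2), d=3 → -e2, X_6=(-2, 1)
t=6: X=(-2, 1), d=2 → +e2, X_7=(-2, 2)
t=7: X=(-2, 2), d=0 → +e1, X_8=(-1, 2)
t=8: X=(-1, 2), d=0 → +e1, X_9=(0, 2)
t=9: X=(0, 2), d=3 → -e2, X_10=(0, 1)
t=10: X=(0, 1), d=3 → -e2, X_11=(0, 0)
t=11: X=(0, 0), d=3 → -e2, X_12=(0, -1)
t=12: X=(0, -1), d=2 → +e2, X_13=(0, 0)
t=13: X=(0, 0), d=1 → -e1, X_14=(-1, 0)
t=14: X=(-1, 0), d=2 → +e2, X_15=(-1, 1)
t=15: X=(-1, 1), d=2 → +e2, X_16=(-1, 2)

(-1, 2)


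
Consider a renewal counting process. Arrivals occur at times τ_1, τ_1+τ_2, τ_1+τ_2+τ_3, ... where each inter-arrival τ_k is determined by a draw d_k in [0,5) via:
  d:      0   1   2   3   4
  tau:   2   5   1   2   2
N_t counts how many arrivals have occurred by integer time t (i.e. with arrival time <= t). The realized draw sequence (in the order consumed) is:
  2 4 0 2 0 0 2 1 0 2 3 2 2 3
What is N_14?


draw d_1=2: τ_1=1, arrival time A_1=1
draw d_2=4: τ_2=2, arrival time A_2=3
draw d_3=0: τ_3=2, arrival time A_3=5
draw d_4=2: τ_4=1, arrival time A_4=6
draw d_5=0: τ_5=2, arrival time A_5=8
draw d_6=0: τ_6=2, arrival time A_6=10
draw d_7=2: τ_7=1, arrival time A_7=11
draw d_8=1: τ_8=5, arrival time A_8=16
draw d_9=0: τ_9=2, arrival time A_9=18
draw d_10=2: τ_10=1, arrival time A_10=19
draw d_11=3: τ_11=2, arrival time A_11=21
draw d_12=2: τ_12=1, arrival time A_12=22
draw d_13=2: τ_13=1, arrival time A_13=23
draw d_14=3: τ_14=2, arrival time A_14=25
N_t over t=0..14: 0:0 1:1 2:1 3:2 4:2 5:3 6:4 7:4 8:5 9:5 10:6 11:7 12:7 13:7 14:7

7


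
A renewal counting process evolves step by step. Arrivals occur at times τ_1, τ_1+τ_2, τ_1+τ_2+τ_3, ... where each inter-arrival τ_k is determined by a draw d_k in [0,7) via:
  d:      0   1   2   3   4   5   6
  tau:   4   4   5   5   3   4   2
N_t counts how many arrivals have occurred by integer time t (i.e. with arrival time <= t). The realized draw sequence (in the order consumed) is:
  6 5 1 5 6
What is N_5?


draw d_1=6: τ_1=2, arrival time A_1=2
draw d_2=5: τ_2=4, arrival time A_2=6
draw d_3=1: τ_3=4, arrival time A_3=10
draw d_4=5: τ_4=4, arrival time A_4=14
draw d_5=6: τ_5=2, arrival time A_5=16
N_t over t=0..5: 0:0 1:0 2:1 3:1 4:1 5:1

1


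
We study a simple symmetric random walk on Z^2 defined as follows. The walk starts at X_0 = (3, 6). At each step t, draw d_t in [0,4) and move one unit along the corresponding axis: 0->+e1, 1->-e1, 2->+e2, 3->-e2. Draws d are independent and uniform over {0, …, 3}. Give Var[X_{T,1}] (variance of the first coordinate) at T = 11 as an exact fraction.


Outcome values over d=0..3: [1, -1, 0, 0]
Σy = 0, Σy² = 2, M = 4
μ = 0/4 = 0,  σ² = 2/4 − (0)² = 1/2
Independent increments: Var[X_11] = 11·σ² = 11·(1/2) = 11/2

11/2


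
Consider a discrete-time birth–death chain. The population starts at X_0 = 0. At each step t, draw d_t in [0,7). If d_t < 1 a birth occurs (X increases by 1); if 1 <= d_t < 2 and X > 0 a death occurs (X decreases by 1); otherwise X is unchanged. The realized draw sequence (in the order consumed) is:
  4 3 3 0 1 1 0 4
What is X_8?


t=0: X=0, d=4 → hold, X_1=0
t=1: X=0, d=3 → hold, X_2=0
t=2: X=0, d=3 → hold, X_3=0
t=3: X=0, d=0 → birth, X_4=1
t=4: X=1, d=1 → death, X_5=0
t=5: X=0, d=1 → hold, X_6=0
t=6: X=0, d=0 → birth, X_7=1
t=7: X=1, d=4 → hold, X_8=1

1


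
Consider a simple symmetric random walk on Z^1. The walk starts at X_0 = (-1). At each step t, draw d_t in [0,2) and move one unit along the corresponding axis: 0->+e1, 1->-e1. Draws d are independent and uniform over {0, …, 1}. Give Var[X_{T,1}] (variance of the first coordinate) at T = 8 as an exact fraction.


8

Outcome values over d=0..1: [1, -1]
Σy = 0, Σy² = 2, M = 2
μ = 0/2 = 0,  σ² = 2/2 − (0)² = 1
Independent increments: Var[X_8] = 8·σ² = 8·(1) = 8


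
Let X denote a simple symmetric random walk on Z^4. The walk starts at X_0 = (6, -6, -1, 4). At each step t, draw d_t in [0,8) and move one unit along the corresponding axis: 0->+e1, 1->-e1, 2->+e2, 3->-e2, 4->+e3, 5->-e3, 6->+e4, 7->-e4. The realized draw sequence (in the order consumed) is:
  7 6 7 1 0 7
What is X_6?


(6, -6, -1, 2)

t=0: X=(6, -6, -1, 4), d=7 → -e4, X_1=(6, -6, -1, 3)
t=1: X=(6, -6, -1, 3), d=6 → +e4, X_2=(6, -6, -1, 4)
t=2: X=(6, -6, -1, 4), d=7 → -e4, X_3=(6, -6, -1, 3)
t=3: X=(6, -6, -1, 3), d=1 → -e1, X_4=(5, -6, -1, 3)
t=4: X=(5, -6, -1, 3), d=0 → +e1, X_5=(6, -6, -1, 3)
t=5: X=(6, -6, -1, 3), d=7 → -e4, X_6=(6, -6, -1, 2)
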